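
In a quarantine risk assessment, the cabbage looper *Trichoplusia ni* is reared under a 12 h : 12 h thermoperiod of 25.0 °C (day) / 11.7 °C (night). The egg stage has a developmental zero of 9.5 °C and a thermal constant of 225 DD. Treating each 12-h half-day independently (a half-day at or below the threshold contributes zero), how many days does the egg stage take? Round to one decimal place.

25.4 days

Day half: max(0, 25.0 − 9.5) × 0.5 = 15.5 × 0.5 = 7.75 DD.
Night half: max(0, 11.7 − 9.5) × 0.5 = 2.2 × 0.5 = 1.10 DD.
Per 24 h: 8.85 DD/day.
Duration = 225 / 8.85 = 25.424 ≈ 25.4 days.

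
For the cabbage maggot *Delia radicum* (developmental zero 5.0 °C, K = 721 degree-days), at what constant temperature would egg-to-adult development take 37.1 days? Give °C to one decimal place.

24.4 °C

Required daily accumulation = 721 / 37.1 = 19.434 DD/day.
T = T_base + 19.434 = 5.0 + 19.434 = 24.434 ≈ 24.4 °C.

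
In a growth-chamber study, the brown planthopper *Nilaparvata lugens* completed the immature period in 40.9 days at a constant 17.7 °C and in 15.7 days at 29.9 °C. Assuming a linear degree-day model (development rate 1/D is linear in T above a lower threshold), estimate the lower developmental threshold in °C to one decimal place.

Under the model K = D·(T − T_b), so D₁·(T₁ − T_b) = D₂·(T₂ − T_b).
40.9·(17.7 − T_b) = 15.7·(29.9 − T_b)
T_b = (40.9·17.7 − 15.7·29.9) / (40.9 − 15.7) = 254.50 / 25.2 = 10.099 °C ≈ 10.1 °C.

10.1 °C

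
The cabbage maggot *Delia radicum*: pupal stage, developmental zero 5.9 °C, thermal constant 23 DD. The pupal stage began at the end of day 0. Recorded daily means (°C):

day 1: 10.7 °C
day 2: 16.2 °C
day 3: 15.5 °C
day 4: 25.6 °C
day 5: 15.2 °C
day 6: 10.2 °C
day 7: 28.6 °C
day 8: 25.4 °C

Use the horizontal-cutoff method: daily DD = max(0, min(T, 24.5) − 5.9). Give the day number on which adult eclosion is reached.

Daily DD above 5.9 °C (capped at 18.6): 4.8, 10.3, 9.6, 18.6, 9.3, 4.3, 18.6, 18.6.
Cumulative: 4.8, 15.1, 24.7, 43.3, 52.6, 56.9, 75.5, 94.1.
The total first reaches 23 DD on day 3.

day 3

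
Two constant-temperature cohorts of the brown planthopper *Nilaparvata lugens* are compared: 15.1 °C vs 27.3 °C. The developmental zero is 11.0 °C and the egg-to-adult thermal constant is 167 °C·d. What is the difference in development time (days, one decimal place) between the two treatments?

At 15.1 °C: 167 / (15.1 − 11.0) = 167 / 4.1 = 40.732 d.
At 27.3 °C: 167 / (27.3 − 11.0) = 167 / 16.3 = 10.245 d.
Difference = |40.732 − 10.245| = 30.486 ≈ 30.5 days.

30.5 days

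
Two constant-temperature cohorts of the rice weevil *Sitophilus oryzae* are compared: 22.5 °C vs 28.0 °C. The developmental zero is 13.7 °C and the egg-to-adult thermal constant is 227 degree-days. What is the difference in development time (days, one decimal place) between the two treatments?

9.9 days

At 22.5 °C: 227 / (22.5 − 13.7) = 227 / 8.8 = 25.795 d.
At 28.0 °C: 227 / (28.0 − 13.7) = 227 / 14.3 = 15.874 d.
Difference = |25.795 − 15.874| = 9.921 ≈ 9.9 days.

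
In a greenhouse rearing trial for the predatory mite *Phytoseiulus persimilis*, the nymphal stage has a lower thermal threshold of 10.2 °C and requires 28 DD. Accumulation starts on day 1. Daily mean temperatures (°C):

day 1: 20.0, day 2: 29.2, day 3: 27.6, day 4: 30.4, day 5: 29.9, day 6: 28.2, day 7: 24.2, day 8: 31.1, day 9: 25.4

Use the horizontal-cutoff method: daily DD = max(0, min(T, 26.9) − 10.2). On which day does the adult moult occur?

Daily DD above 10.2 °C (capped at 16.7): 9.8, 16.7, 16.7, 16.7, 16.7, 16.7, 14.0, 16.7, 15.2.
Cumulative: 9.8, 26.5, 43.2, 59.9, 76.6, 93.3, 107.3, 124.0, 139.2.
The total first reaches 28 DD on day 3.

day 3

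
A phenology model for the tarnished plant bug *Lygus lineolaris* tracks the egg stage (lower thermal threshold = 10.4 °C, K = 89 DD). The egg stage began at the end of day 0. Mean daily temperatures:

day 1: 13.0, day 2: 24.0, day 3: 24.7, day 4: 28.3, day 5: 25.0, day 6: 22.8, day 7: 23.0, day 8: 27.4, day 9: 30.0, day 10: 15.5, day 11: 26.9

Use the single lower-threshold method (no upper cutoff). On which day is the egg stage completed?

Daily DD above 10.4 °C: 2.6, 13.6, 14.3, 17.9, 14.6, 12.4, 12.6, 17.0, 19.6, 5.1, 16.5.
Cumulative: 2.6, 16.2, 30.5, 48.4, 63.0, 75.4, 88.0, 105.0, 124.6, 129.7, 146.2.
The total first reaches 89 DD on day 8.

day 8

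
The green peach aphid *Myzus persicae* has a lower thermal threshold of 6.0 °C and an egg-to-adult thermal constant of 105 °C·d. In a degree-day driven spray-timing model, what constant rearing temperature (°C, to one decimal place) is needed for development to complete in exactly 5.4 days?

25.4 °C

Required daily accumulation = 105 / 5.4 = 19.444 DD/day.
T = T_base + 19.444 = 6.0 + 19.444 = 25.444 ≈ 25.4 °C.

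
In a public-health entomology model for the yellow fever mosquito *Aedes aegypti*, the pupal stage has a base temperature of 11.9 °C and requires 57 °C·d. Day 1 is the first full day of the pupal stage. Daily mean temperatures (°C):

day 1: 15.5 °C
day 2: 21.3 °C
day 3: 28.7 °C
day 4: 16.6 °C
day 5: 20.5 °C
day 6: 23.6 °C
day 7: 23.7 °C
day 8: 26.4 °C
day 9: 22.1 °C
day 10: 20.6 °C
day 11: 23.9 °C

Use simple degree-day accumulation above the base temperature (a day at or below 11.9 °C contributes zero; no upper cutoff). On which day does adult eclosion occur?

day 7

Daily DD above 11.9 °C: 3.6, 9.4, 16.8, 4.7, 8.6, 11.7, 11.8, 14.5, 10.2, 8.7, 12.0.
Cumulative: 3.6, 13.0, 29.8, 34.5, 43.1, 54.8, 66.6, 81.1, 91.3, 100.0, 112.0.
The total first reaches 57 DD on day 7.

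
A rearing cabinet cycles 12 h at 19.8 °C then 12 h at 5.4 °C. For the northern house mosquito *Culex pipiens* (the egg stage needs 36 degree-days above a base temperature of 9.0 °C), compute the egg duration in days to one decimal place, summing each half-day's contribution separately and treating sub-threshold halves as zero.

Day half: max(0, 19.8 − 9.0) × 0.5 = 10.8 × 0.5 = 5.40 DD.
Night half: max(0, 5.4 − 9.0) × 0.5 = 0.0 × 0.5 = 0.00 DD.
Per 24 h: 5.40 DD/day.
Duration = 36 / 5.40 = 6.667 ≈ 6.7 days.

6.7 days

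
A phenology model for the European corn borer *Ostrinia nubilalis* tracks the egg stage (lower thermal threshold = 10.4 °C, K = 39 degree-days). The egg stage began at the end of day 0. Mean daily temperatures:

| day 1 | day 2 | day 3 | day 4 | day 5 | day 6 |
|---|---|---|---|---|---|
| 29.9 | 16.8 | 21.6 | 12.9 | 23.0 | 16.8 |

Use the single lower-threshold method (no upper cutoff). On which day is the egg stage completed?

Daily DD above 10.4 °C: 19.5, 6.4, 11.2, 2.5, 12.6, 6.4.
Cumulative: 19.5, 25.9, 37.1, 39.6, 52.2, 58.6.
The total first reaches 39 DD on day 4.

day 4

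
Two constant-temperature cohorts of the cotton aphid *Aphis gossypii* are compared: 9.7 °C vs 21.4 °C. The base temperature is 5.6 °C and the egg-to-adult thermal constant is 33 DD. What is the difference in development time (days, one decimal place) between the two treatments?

At 9.7 °C: 33 / (9.7 − 5.6) = 33 / 4.1 = 8.049 d.
At 21.4 °C: 33 / (21.4 − 5.6) = 33 / 15.8 = 2.089 d.
Difference = |8.049 − 2.089| = 5.960 ≈ 6.0 days.

6.0 days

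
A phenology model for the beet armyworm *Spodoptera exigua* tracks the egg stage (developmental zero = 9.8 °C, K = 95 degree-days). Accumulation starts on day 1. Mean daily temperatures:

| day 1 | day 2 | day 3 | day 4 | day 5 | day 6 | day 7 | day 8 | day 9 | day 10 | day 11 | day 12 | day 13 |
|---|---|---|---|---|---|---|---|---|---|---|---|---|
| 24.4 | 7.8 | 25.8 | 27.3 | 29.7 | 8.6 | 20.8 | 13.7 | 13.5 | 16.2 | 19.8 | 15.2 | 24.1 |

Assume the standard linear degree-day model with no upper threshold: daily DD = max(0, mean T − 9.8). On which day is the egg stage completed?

Daily DD above 9.8 °C: 14.6, 0.0, 16.0, 17.5, 19.9, 0.0, 11.0, 3.9, 3.7, 6.4, 10.0, 5.4, 14.3.
Cumulative: 14.6, 14.6, 30.6, 48.1, 68.0, 68.0, 79.0, 82.9, 86.6, 93.0, 103.0, 108.4, 122.7.
The total first reaches 95 DD on day 11.

day 11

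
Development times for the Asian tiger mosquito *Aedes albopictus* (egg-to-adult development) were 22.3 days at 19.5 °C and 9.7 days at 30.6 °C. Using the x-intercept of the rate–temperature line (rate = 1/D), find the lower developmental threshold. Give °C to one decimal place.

11.0 °C

Equal thermal constants: D₁(T₁ − T_b) = D₂(T₂ − T_b).
22.3·(19.5 − T_b) = 9.7·(30.6 − T_b)
T_b = (22.3·19.5 − 9.7·30.6) / (22.3 − 9.7) = 138.03 / 12.6 = 10.955 °C ≈ 11.0 °C.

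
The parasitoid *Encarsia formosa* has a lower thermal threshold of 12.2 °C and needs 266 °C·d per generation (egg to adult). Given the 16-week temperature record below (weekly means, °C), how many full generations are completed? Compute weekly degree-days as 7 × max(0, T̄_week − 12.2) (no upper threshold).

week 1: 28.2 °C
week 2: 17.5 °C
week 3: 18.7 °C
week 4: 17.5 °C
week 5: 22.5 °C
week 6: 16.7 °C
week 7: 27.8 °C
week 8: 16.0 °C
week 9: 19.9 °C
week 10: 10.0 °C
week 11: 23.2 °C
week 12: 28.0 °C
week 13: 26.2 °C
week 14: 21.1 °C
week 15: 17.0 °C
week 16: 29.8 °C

Weekly DD (7 × max(0, T̄ − 12.2)): 112.0, 37.1, 45.5, 37.1, 72.1, 31.5, 109.2, 26.6, 53.9, 0.0, 77.0, 110.6, 98.0, 62.3, 33.6, 123.2.
Season total = 1029.7 DD.
Complete generations = ⌊1029.7 / 266⌋ = 3.

3 generations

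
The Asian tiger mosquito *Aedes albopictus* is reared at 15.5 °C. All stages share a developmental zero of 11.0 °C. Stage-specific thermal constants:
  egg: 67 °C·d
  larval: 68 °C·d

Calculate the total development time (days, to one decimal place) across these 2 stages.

30.0 days

Daily accumulation at 15.5 °C = 15.5 − 11.0 = 4.5 DD/day.
Total K = 67 + 68 = 135 DD.
Total duration = 135 / 4.5 = 30.000 ≈ 30.0 days.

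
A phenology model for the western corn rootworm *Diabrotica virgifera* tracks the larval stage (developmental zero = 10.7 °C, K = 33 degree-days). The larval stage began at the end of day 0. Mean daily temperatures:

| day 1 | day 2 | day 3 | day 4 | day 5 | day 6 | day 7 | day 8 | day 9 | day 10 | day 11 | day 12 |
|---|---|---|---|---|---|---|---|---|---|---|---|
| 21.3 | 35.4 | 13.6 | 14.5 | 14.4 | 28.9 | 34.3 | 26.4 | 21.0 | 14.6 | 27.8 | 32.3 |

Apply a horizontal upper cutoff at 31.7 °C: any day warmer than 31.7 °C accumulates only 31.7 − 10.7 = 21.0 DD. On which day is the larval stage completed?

day 3

Daily DD above 10.7 °C (capped at 21.0): 10.6, 21.0, 2.9, 3.8, 3.7, 18.2, 21.0, 15.7, 10.3, 3.9, 17.1, 21.0.
Cumulative: 10.6, 31.6, 34.5, 38.3, 42.0, 60.2, 81.2, 96.9, 107.2, 111.1, 128.2, 149.2.
The total first reaches 33 DD on day 3.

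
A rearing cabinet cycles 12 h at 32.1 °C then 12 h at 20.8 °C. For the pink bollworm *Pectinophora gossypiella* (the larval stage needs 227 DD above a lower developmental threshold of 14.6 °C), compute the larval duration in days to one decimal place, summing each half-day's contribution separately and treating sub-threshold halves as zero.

19.2 days

Day half: max(0, 32.1 − 14.6) × 0.5 = 17.5 × 0.5 = 8.75 DD.
Night half: max(0, 20.8 − 14.6) × 0.5 = 6.2 × 0.5 = 3.10 DD.
Per 24 h: 11.85 DD/day.
Duration = 227 / 11.85 = 19.156 ≈ 19.2 days.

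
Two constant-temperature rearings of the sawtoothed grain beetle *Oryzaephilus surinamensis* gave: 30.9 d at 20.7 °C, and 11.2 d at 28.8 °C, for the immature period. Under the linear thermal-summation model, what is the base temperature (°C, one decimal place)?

Equal thermal constants: D₁(T₁ − T_b) = D₂(T₂ − T_b).
30.9·(20.7 − T_b) = 11.2·(28.8 − T_b)
T_b = (30.9·20.7 − 11.2·28.8) / (30.9 − 11.2) = 317.07 / 19.7 = 16.095 °C ≈ 16.1 °C.

16.1 °C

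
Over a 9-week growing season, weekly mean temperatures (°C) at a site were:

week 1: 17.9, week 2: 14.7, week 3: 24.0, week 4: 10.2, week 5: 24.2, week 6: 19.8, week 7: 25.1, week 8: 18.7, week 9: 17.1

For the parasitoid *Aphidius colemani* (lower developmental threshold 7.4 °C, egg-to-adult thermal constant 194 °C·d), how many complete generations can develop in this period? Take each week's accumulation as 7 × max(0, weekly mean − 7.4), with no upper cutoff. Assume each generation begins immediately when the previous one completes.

Weekly DD (7 × max(0, T̄ − 7.4)): 73.5, 51.1, 116.2, 19.6, 117.6, 86.8, 123.9, 79.1, 67.9.
Season total = 735.7 DD.
Complete generations = ⌊735.7 / 194⌋ = 3.

3 generations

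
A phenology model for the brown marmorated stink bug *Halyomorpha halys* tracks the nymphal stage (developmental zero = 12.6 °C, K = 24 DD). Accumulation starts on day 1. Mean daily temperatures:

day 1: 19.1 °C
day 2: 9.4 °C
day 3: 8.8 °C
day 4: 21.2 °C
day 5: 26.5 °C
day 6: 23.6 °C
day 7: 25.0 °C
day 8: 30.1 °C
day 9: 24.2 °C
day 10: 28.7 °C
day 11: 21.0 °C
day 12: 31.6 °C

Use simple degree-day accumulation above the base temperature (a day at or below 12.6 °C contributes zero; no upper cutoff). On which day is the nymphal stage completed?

Daily DD above 12.6 °C: 6.5, 0.0, 0.0, 8.6, 13.9, 11.0, 12.4, 17.5, 11.6, 16.1, 8.4, 19.0.
Cumulative: 6.5, 6.5, 6.5, 15.1, 29.0, 40.0, 52.4, 69.9, 81.5, 97.6, 106.0, 125.0.
The total first reaches 24 DD on day 5.

day 5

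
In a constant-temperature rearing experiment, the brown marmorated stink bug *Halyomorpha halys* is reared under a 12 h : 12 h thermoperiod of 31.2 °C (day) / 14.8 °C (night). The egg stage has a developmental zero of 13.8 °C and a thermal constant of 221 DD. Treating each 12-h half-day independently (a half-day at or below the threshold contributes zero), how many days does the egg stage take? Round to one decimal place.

24.0 days

Day half: max(0, 31.2 − 13.8) × 0.5 = 17.4 × 0.5 = 8.70 DD.
Night half: max(0, 14.8 − 13.8) × 0.5 = 1.0 × 0.5 = 0.50 DD.
Per 24 h: 9.20 DD/day.
Duration = 221 / 9.20 = 24.022 ≈ 24.0 days.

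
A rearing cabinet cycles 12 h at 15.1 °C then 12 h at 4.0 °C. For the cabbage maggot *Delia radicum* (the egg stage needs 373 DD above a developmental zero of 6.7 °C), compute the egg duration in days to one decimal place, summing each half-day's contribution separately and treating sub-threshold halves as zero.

Day half: max(0, 15.1 − 6.7) × 0.5 = 8.4 × 0.5 = 4.20 DD.
Night half: max(0, 4.0 − 6.7) × 0.5 = 0.0 × 0.5 = 0.00 DD.
Per 24 h: 4.20 DD/day.
Duration = 373 / 4.20 = 88.810 ≈ 88.8 days.

88.8 days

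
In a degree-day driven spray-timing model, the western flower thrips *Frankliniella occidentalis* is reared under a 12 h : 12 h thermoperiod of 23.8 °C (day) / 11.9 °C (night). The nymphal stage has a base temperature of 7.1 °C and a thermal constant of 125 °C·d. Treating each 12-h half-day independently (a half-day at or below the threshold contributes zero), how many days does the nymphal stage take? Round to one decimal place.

11.6 days

Day half: max(0, 23.8 − 7.1) × 0.5 = 16.7 × 0.5 = 8.35 DD.
Night half: max(0, 11.9 − 7.1) × 0.5 = 4.8 × 0.5 = 2.40 DD.
Per 24 h: 10.75 DD/day.
Duration = 125 / 10.75 = 11.628 ≈ 11.6 days.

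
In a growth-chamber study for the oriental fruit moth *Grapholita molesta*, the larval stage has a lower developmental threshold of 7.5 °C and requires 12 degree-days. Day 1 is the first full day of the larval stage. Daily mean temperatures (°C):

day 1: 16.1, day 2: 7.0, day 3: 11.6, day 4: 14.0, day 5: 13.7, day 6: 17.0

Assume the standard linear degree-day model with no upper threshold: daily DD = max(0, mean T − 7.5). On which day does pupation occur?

Daily DD above 7.5 °C: 8.6, 0.0, 4.1, 6.5, 6.2, 9.5.
Cumulative: 8.6, 8.6, 12.7, 19.2, 25.4, 34.9.
The total first reaches 12 DD on day 3.

day 3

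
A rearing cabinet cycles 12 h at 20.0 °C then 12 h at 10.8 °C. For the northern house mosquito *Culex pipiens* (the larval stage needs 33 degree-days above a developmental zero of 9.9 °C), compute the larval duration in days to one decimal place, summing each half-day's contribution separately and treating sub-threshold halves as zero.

Day half: max(0, 20.0 − 9.9) × 0.5 = 10.1 × 0.5 = 5.05 DD.
Night half: max(0, 10.8 − 9.9) × 0.5 = 0.9 × 0.5 = 0.45 DD.
Per 24 h: 5.50 DD/day.
Duration = 33 / 5.50 = 6.000 ≈ 6.0 days.

6.0 days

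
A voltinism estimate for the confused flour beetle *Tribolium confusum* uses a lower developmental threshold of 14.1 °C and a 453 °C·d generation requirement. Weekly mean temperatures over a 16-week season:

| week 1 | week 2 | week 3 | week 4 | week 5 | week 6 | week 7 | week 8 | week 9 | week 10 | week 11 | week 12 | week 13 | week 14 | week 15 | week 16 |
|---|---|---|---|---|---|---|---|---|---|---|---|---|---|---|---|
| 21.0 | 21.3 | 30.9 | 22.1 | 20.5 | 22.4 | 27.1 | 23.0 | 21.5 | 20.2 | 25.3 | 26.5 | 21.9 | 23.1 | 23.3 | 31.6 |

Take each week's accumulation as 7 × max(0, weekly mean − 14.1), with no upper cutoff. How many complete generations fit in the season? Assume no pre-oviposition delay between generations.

2 generations

Weekly DD (7 × max(0, T̄ − 14.1)): 48.3, 50.4, 117.6, 56.0, 44.8, 58.1, 91.0, 62.3, 51.8, 42.7, 78.4, 86.8, 54.6, 63.0, 64.4, 122.5.
Season total = 1092.7 DD.
Complete generations = ⌊1092.7 / 453⌋ = 2.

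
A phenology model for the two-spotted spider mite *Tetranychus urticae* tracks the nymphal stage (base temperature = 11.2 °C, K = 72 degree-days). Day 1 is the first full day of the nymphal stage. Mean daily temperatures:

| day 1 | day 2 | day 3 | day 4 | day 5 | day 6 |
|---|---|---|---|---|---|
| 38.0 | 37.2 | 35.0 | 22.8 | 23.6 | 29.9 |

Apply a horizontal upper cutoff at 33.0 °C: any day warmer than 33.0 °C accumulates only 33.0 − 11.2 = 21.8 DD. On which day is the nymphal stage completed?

day 4

Daily DD above 11.2 °C (capped at 21.8): 21.8, 21.8, 21.8, 11.6, 12.4, 18.7.
Cumulative: 21.8, 43.6, 65.4, 77.0, 89.4, 108.1.
The total first reaches 72 DD on day 4.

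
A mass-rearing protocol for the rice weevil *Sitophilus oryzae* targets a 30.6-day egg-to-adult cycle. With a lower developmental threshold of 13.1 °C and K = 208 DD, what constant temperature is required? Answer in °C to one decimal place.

Required daily accumulation = 208 / 30.6 = 6.797 DD/day.
T = T_base + 6.797 = 13.1 + 6.797 = 19.897 ≈ 19.9 °C.

19.9 °C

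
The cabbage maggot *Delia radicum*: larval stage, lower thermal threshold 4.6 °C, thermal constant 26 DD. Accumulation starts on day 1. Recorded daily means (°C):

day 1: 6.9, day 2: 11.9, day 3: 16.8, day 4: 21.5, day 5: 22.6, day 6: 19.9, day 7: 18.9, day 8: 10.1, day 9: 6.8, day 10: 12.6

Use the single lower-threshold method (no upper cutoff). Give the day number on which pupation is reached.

day 4

Daily DD above 4.6 °C: 2.3, 7.3, 12.2, 16.9, 18.0, 15.3, 14.3, 5.5, 2.2, 8.0.
Cumulative: 2.3, 9.6, 21.8, 38.7, 56.7, 72.0, 86.3, 91.8, 94.0, 102.0.
The total first reaches 26 DD on day 4.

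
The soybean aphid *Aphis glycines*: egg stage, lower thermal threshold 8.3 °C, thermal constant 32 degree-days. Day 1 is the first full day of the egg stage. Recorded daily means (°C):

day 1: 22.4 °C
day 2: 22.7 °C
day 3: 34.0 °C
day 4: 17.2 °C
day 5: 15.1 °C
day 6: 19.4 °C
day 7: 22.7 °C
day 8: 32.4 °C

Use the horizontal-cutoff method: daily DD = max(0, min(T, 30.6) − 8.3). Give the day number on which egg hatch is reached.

day 3

Daily DD above 8.3 °C (capped at 22.3): 14.1, 14.4, 22.3, 8.9, 6.8, 11.1, 14.4, 22.3.
Cumulative: 14.1, 28.5, 50.8, 59.7, 66.5, 77.6, 92.0, 114.3.
The total first reaches 32 DD on day 3.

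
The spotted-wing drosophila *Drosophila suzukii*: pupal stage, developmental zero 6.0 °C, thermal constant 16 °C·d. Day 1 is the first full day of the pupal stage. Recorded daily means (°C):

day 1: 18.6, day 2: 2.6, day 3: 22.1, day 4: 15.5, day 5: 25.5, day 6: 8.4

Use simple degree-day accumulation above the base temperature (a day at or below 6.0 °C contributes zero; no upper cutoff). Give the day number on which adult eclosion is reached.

day 3

Daily DD above 6.0 °C: 12.6, 0.0, 16.1, 9.5, 19.5, 2.4.
Cumulative: 12.6, 12.6, 28.7, 38.2, 57.7, 60.1.
The total first reaches 16 DD on day 3.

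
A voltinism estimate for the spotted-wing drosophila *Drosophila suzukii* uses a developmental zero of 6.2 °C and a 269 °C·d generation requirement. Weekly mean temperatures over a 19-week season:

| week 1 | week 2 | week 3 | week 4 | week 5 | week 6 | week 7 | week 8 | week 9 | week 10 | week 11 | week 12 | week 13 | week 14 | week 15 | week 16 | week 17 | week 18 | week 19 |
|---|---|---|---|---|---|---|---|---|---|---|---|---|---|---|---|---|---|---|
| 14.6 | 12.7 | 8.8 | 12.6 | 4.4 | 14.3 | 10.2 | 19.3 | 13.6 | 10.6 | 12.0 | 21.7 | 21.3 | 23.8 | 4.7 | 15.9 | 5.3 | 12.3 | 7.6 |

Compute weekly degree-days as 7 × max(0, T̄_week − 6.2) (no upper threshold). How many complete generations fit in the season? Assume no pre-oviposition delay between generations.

Weekly DD (7 × max(0, T̄ − 6.2)): 58.8, 45.5, 18.2, 44.8, 0.0, 56.7, 28.0, 91.7, 51.8, 30.8, 40.6, 108.5, 105.7, 123.2, 0.0, 67.9, 0.0, 42.7, 9.8.
Season total = 924.7 DD.
Complete generations = ⌊924.7 / 269⌋ = 3.

3 generations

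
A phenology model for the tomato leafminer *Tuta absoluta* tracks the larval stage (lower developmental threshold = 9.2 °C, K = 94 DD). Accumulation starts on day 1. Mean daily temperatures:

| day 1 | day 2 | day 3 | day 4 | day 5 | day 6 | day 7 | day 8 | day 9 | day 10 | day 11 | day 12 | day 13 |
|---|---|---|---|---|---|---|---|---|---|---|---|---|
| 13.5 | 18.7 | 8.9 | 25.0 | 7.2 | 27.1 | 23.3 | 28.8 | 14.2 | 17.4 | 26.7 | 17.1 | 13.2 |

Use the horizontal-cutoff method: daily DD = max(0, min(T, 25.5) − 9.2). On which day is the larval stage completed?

Daily DD above 9.2 °C (capped at 16.3): 4.3, 9.5, 0.0, 15.8, 0.0, 16.3, 14.1, 16.3, 5.0, 8.2, 16.3, 7.9, 4.0.
Cumulative: 4.3, 13.8, 13.8, 29.6, 29.6, 45.9, 60.0, 76.3, 81.3, 89.5, 105.8, 113.7, 117.7.
The total first reaches 94 DD on day 11.

day 11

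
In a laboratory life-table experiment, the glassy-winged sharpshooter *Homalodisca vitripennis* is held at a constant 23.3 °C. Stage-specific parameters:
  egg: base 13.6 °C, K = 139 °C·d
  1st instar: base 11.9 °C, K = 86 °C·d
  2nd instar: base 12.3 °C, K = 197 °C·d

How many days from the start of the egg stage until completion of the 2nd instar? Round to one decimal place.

39.8 days

egg: 139 / (23.3 − 13.6) = 139 / 9.7 = 14.330 d.
1st instar: 86 / (23.3 − 11.9) = 86 / 11.4 = 7.544 d.
2nd instar: 197 / (23.3 − 12.3) = 197 / 11.0 = 17.909 d.
Sum = 39.783 ≈ 39.8 days.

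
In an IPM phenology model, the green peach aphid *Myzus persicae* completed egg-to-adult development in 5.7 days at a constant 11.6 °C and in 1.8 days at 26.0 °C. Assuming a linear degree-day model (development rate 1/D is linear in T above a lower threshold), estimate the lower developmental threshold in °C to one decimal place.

Under the model K = D·(T − T_b), so D₁·(T₁ − T_b) = D₂·(T₂ − T_b).
5.7·(11.6 − T_b) = 1.8·(26.0 − T_b)
T_b = (5.7·11.6 − 1.8·26.0) / (5.7 − 1.8) = 19.32 / 3.9 = 4.954 °C ≈ 5.0 °C.

5.0 °C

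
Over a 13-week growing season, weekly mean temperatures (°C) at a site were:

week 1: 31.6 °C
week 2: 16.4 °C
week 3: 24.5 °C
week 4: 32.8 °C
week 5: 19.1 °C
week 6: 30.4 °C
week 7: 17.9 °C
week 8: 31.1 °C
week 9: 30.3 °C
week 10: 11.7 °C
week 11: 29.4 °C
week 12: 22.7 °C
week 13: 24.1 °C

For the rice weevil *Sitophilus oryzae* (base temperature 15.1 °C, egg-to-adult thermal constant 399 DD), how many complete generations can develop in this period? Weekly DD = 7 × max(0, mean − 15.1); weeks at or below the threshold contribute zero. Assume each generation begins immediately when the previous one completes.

Weekly DD (7 × max(0, T̄ − 15.1)): 115.5, 9.1, 65.8, 123.9, 28.0, 107.1, 19.6, 112.0, 106.4, 0.0, 100.1, 53.2, 63.0.
Season total = 903.7 DD.
Complete generations = ⌊903.7 / 399⌋ = 2.

2 generations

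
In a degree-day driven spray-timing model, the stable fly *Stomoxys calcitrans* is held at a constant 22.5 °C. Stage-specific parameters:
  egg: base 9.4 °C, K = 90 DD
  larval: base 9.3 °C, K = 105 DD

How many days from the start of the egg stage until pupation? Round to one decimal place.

14.8 days

egg: 90 / (22.5 − 9.4) = 90 / 13.1 = 6.870 d.
larval: 105 / (22.5 − 9.3) = 105 / 13.2 = 7.955 d.
Sum = 14.825 ≈ 14.8 days.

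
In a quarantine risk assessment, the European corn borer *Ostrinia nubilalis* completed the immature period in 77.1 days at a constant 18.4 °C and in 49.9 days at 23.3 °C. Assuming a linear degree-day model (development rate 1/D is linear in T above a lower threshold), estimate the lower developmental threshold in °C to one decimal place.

Under the model K = D·(T − T_b), so D₁·(T₁ − T_b) = D₂·(T₂ − T_b).
77.1·(18.4 − T_b) = 49.9·(23.3 − T_b)
T_b = (77.1·18.4 − 49.9·23.3) / (77.1 − 49.9) = 255.97 / 27.2 = 9.411 °C ≈ 9.4 °C.

9.4 °C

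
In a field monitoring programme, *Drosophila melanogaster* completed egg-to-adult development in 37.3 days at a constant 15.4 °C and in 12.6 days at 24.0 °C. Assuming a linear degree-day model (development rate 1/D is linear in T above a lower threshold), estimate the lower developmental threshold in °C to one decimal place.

11.0 °C

Equal thermal constants: D₁(T₁ − T_b) = D₂(T₂ − T_b).
37.3·(15.4 − T_b) = 12.6·(24.0 − T_b)
T_b = (37.3·15.4 − 12.6·24.0) / (37.3 − 12.6) = 272.02 / 24.7 = 11.013 °C ≈ 11.0 °C.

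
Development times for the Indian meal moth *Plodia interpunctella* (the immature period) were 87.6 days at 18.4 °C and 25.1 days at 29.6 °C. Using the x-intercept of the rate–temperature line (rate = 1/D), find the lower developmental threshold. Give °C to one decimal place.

Linear rate model ⇒ the product D·(T − T_b) is constant across temperatures.
87.6·(18.4 − T_b) = 25.1·(29.6 − T_b)
T_b = (87.6·18.4 − 25.1·29.6) / (87.6 − 25.1) = 868.88 / 62.5 = 13.902 °C ≈ 13.9 °C.

13.9 °C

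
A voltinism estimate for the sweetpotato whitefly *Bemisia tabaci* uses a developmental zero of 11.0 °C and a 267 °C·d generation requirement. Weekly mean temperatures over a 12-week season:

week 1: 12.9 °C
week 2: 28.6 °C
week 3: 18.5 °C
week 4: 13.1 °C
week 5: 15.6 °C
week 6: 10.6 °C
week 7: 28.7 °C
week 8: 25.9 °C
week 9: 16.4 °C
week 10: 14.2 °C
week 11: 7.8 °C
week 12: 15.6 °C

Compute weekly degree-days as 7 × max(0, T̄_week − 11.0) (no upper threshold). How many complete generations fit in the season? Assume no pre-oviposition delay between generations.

Weekly DD (7 × max(0, T̄ − 11.0)): 13.3, 123.2, 52.5, 14.7, 32.2, 0.0, 123.9, 104.3, 37.8, 22.4, 0.0, 32.2.
Season total = 556.5 DD.
Complete generations = ⌊556.5 / 267⌋ = 2.

2 generations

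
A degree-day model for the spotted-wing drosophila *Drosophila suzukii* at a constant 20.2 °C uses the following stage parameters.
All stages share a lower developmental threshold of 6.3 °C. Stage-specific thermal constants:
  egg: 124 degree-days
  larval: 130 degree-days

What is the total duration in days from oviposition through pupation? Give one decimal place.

Daily accumulation at 20.2 °C = 20.2 − 6.3 = 13.9 DD/day.
Total K = 124 + 130 = 254 DD.
Total duration = 254 / 13.9 = 18.273 ≈ 18.3 days.

18.3 days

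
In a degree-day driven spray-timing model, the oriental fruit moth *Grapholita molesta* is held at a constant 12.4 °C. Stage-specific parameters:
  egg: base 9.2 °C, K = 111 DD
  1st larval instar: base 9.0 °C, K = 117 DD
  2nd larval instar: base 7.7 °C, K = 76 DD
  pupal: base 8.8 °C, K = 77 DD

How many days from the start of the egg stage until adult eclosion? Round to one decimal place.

egg: 111 / (12.4 − 9.2) = 111 / 3.2 = 34.687 d.
1st larval instar: 117 / (12.4 − 9.0) = 117 / 3.4 = 34.412 d.
2nd larval instar: 76 / (12.4 − 7.7) = 76 / 4.7 = 16.170 d.
pupal: 77 / (12.4 − 8.8) = 77 / 3.6 = 21.389 d.
Sum = 106.658 ≈ 106.7 days.

106.7 days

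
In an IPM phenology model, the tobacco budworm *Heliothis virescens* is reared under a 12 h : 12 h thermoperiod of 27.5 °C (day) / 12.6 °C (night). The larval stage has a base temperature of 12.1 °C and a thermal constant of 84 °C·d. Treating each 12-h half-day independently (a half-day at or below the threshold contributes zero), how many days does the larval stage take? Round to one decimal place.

10.6 days

Day half: max(0, 27.5 − 12.1) × 0.5 = 15.4 × 0.5 = 7.70 DD.
Night half: max(0, 12.6 − 12.1) × 0.5 = 0.5 × 0.5 = 0.25 DD.
Per 24 h: 7.95 DD/day.
Duration = 84 / 7.95 = 10.566 ≈ 10.6 days.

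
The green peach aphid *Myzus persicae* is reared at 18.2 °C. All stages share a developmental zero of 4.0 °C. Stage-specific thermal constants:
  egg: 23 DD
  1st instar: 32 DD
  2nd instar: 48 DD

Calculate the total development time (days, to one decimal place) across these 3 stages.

7.3 days

Daily accumulation at 18.2 °C = 18.2 − 4.0 = 14.2 DD/day.
Total K = 23 + 32 + 48 = 103 DD.
Total duration = 103 / 14.2 = 7.254 ≈ 7.3 days.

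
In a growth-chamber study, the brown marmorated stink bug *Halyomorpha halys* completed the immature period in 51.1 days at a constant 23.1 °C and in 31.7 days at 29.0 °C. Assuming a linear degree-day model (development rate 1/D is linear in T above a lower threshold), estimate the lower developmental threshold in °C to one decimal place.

Under the model K = D·(T − T_b), so D₁·(T₁ − T_b) = D₂·(T₂ − T_b).
51.1·(23.1 − T_b) = 31.7·(29.0 − T_b)
T_b = (51.1·23.1 − 31.7·29.0) / (51.1 − 31.7) = 261.11 / 19.4 = 13.459 °C ≈ 13.5 °C.

13.5 °C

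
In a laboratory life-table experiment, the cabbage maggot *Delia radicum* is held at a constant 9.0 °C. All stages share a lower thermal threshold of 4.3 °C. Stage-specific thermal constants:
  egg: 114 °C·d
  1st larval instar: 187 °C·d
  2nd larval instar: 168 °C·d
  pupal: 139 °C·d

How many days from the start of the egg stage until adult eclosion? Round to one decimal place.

129.4 days

Daily accumulation at 9.0 °C = 9.0 − 4.3 = 4.7 DD/day.
Total K = 114 + 187 + 168 + 139 = 608 DD.
Total duration = 608 / 4.7 = 129.362 ≈ 129.4 days.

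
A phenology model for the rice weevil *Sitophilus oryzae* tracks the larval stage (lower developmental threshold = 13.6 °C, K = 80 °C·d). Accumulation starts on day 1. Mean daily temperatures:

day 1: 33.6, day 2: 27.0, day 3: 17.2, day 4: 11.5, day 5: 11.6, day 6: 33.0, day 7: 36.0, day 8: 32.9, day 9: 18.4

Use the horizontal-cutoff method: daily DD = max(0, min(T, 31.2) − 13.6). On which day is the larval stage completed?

day 8

Daily DD above 13.6 °C (capped at 17.6): 17.6, 13.4, 3.6, 0.0, 0.0, 17.6, 17.6, 17.6, 4.8.
Cumulative: 17.6, 31.0, 34.6, 34.6, 34.6, 52.2, 69.8, 87.4, 92.2.
The total first reaches 80 DD on day 8.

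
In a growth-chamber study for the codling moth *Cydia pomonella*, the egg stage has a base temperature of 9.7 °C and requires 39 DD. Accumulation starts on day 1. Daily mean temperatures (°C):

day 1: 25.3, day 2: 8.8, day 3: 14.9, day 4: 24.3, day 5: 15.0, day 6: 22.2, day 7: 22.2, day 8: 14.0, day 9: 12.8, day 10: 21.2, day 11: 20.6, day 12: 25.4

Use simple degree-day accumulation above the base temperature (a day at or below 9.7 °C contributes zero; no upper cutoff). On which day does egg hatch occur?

Daily DD above 9.7 °C: 15.6, 0.0, 5.2, 14.6, 5.3, 12.5, 12.5, 4.3, 3.1, 11.5, 10.9, 15.7.
Cumulative: 15.6, 15.6, 20.8, 35.4, 40.7, 53.2, 65.7, 70.0, 73.1, 84.6, 95.5, 111.2.
The total first reaches 39 DD on day 5.

day 5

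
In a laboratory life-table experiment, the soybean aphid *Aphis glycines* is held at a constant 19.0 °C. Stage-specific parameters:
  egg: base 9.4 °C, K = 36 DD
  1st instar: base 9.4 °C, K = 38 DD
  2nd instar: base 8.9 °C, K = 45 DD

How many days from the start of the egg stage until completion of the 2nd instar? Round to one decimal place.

egg: 36 / (19.0 − 9.4) = 36 / 9.6 = 3.750 d.
1st instar: 38 / (19.0 − 9.4) = 38 / 9.6 = 3.958 d.
2nd instar: 45 / (19.0 − 8.9) = 45 / 10.1 = 4.455 d.
Sum = 12.164 ≈ 12.2 days.

12.2 days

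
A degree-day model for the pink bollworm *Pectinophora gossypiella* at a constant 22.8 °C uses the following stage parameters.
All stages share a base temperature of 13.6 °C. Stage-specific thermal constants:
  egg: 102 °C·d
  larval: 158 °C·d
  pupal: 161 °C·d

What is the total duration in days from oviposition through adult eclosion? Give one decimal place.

Daily accumulation at 22.8 °C = 22.8 − 13.6 = 9.2 DD/day.
Total K = 102 + 158 + 161 = 421 DD.
Total duration = 421 / 9.2 = 45.761 ≈ 45.8 days.

45.8 days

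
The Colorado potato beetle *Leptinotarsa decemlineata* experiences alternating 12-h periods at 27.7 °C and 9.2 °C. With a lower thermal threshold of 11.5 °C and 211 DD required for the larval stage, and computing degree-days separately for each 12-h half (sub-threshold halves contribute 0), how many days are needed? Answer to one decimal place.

Day half: max(0, 27.7 − 11.5) × 0.5 = 16.2 × 0.5 = 8.10 DD.
Night half: max(0, 9.2 − 11.5) × 0.5 = 0.0 × 0.5 = 0.00 DD.
Per 24 h: 8.10 DD/day.
Duration = 211 / 8.10 = 26.049 ≈ 26.0 days.

26.0 days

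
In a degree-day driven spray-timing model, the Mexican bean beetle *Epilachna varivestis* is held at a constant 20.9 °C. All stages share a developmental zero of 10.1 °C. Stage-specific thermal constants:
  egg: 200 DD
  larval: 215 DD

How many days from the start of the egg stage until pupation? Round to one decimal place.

38.4 days

Daily accumulation at 20.9 °C = 20.9 − 10.1 = 10.8 DD/day.
Total K = 200 + 215 = 415 DD.
Total duration = 415 / 10.8 = 38.426 ≈ 38.4 days.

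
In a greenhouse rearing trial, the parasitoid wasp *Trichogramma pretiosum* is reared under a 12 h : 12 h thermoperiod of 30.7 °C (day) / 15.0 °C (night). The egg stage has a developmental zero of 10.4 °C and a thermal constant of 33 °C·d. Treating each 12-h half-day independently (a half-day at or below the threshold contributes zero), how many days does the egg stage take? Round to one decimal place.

Day half: max(0, 30.7 − 10.4) × 0.5 = 20.3 × 0.5 = 10.15 DD.
Night half: max(0, 15.0 − 10.4) × 0.5 = 4.6 × 0.5 = 2.30 DD.
Per 24 h: 12.45 DD/day.
Duration = 33 / 12.45 = 2.651 ≈ 2.7 days.

2.7 days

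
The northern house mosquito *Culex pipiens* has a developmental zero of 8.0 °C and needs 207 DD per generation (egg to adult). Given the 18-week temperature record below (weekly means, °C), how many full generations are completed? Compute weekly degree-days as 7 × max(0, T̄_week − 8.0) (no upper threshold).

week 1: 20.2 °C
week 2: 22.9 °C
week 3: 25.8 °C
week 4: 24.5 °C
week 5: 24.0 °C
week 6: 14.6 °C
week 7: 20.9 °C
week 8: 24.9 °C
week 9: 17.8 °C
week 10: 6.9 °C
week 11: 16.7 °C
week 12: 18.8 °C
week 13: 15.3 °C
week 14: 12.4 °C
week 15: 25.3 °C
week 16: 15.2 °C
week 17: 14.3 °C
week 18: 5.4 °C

Weekly DD (7 × max(0, T̄ − 8.0)): 85.4, 104.3, 124.6, 115.5, 112.0, 46.2, 90.3, 118.3, 68.6, 0.0, 60.9, 75.6, 51.1, 30.8, 121.1, 50.4, 44.1, 0.0.
Season total = 1299.2 DD.
Complete generations = ⌊1299.2 / 207⌋ = 6.

6 generations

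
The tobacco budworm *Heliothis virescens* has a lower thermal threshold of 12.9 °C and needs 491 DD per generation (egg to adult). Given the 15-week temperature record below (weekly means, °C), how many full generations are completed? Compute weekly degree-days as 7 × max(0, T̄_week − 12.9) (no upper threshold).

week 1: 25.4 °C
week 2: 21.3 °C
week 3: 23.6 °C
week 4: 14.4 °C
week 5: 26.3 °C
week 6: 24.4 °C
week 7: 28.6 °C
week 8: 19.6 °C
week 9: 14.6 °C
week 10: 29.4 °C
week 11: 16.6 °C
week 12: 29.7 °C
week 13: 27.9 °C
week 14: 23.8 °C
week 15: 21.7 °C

Weekly DD (7 × max(0, T̄ − 12.9)): 87.5, 58.8, 74.9, 10.5, 93.8, 80.5, 109.9, 46.9, 11.9, 115.5, 25.9, 117.6, 105.0, 76.3, 61.6.
Season total = 1076.6 DD.
Complete generations = ⌊1076.6 / 491⌋ = 2.

2 generations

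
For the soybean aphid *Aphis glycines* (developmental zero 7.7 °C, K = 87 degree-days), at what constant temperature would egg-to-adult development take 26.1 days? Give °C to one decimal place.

Required daily accumulation = 87 / 26.1 = 3.333 DD/day.
T = T_base + 3.333 = 7.7 + 3.333 = 11.033 ≈ 11.0 °C.

11.0 °C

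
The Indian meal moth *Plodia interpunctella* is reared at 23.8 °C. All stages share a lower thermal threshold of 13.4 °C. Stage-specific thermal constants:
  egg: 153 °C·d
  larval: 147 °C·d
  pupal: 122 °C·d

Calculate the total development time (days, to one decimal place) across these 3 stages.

Daily accumulation at 23.8 °C = 23.8 − 13.4 = 10.4 DD/day.
Total K = 153 + 147 + 122 = 422 DD.
Total duration = 422 / 10.4 = 40.577 ≈ 40.6 days.

40.6 days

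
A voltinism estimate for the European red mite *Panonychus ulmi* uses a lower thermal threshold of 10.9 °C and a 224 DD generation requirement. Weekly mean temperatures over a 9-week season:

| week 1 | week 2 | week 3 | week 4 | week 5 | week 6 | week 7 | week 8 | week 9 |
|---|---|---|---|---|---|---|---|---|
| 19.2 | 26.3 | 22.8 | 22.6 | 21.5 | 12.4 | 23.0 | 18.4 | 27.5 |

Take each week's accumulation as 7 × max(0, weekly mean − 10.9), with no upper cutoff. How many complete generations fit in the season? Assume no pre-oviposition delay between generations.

Weekly DD (7 × max(0, T̄ − 10.9)): 58.1, 107.8, 83.3, 81.9, 74.2, 10.5, 84.7, 52.5, 116.2.
Season total = 669.2 DD.
Complete generations = ⌊669.2 / 224⌋ = 2.

2 generations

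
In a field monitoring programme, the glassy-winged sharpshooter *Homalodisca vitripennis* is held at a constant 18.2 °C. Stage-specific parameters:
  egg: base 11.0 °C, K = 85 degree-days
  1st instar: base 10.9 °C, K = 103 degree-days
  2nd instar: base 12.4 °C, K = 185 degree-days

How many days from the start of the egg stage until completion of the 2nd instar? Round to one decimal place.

57.8 days

egg: 85 / (18.2 − 11.0) = 85 / 7.2 = 11.806 d.
1st instar: 103 / (18.2 − 10.9) = 103 / 7.3 = 14.110 d.
2nd instar: 185 / (18.2 − 12.4) = 185 / 5.8 = 31.897 d.
Sum = 57.812 ≈ 57.8 days.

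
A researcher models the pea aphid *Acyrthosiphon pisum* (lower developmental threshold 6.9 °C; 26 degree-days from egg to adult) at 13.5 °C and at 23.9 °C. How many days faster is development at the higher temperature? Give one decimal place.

2.4 days

At 13.5 °C: 26 / (13.5 − 6.9) = 26 / 6.6 = 3.939 d.
At 23.9 °C: 26 / (23.9 − 6.9) = 26 / 17.0 = 1.529 d.
Difference = |3.939 − 1.529| = 2.410 ≈ 2.4 days.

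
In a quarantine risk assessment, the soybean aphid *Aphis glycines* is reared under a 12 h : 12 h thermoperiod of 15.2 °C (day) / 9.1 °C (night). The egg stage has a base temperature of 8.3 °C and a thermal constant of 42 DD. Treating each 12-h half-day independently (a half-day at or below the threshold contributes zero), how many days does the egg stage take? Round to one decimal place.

10.9 days

Day half: max(0, 15.2 − 8.3) × 0.5 = 6.9 × 0.5 = 3.45 DD.
Night half: max(0, 9.1 − 8.3) × 0.5 = 0.8 × 0.5 = 0.40 DD.
Per 24 h: 3.85 DD/day.
Duration = 42 / 3.85 = 10.909 ≈ 10.9 days.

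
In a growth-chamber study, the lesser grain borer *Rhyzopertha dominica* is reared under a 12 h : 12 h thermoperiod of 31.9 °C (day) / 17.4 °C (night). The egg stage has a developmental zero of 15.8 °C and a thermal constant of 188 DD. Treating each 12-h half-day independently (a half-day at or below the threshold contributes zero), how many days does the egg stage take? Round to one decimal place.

Day half: max(0, 31.9 − 15.8) × 0.5 = 16.1 × 0.5 = 8.05 DD.
Night half: max(0, 17.4 − 15.8) × 0.5 = 1.6 × 0.5 = 0.80 DD.
Per 24 h: 8.85 DD/day.
Duration = 188 / 8.85 = 21.243 ≈ 21.2 days.

21.2 days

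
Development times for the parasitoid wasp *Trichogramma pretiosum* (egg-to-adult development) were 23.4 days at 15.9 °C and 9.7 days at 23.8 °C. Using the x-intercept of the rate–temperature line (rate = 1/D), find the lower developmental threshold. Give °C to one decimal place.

Under the model K = D·(T − T_b), so D₁·(T₁ − T_b) = D₂·(T₂ − T_b).
23.4·(15.9 − T_b) = 9.7·(23.8 − T_b)
T_b = (23.4·15.9 − 9.7·23.8) / (23.4 − 9.7) = 141.20 / 13.7 = 10.307 °C ≈ 10.3 °C.

10.3 °C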